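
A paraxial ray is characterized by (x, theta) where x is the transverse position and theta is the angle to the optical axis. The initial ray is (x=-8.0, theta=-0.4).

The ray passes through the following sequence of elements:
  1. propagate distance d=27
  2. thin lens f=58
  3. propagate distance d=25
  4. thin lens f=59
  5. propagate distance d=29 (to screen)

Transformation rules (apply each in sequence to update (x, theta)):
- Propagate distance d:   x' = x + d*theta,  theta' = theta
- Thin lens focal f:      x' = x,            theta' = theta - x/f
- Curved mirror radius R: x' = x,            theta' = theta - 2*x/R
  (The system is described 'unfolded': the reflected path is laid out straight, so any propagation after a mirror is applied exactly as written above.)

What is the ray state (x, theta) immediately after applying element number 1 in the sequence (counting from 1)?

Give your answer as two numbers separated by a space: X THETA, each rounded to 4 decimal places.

Initial: x=-8.0000 theta=-0.4000
After 1 (propagate distance d=27): x=-18.8000 theta=-0.4000
Rounded to 4 decimal places: x = -18.8000, theta = -0.4000

Answer: -18.8000 -0.4000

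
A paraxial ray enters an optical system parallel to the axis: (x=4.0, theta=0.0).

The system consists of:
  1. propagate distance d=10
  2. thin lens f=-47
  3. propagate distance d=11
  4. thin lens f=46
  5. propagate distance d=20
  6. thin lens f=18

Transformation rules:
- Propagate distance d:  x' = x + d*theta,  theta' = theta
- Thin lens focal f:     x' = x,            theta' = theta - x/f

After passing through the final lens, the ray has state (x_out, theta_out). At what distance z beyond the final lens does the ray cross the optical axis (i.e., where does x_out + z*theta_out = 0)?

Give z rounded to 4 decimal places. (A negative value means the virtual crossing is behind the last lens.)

Initial: x=4.0000 theta=0.0000
After 1 (propagate distance d=10): x=4.0000 theta=0.0000
After 2 (thin lens f=-47): x=4.0000 theta=4/47 (≈0.0851)
After 3 (propagate distance d=11): x=232/47 (≈4.9362) theta=4/47 (≈0.0851)
After 4 (thin lens f=46): x=232/47 (≈4.9362) theta=-24/1081 (≈-0.0222)
After 5 (propagate distance d=20): x=4856/1081 (≈4.4921) theta=-24/1081 (≈-0.0222)
After 6 (thin lens f=18): x=4856/1081 (≈4.4921) theta=-2644/9729 (≈-0.2718)
z_focus = -x_out/theta_out = -(4856/1081)/(-2644/9729) = 10926/661 ≈ 16.5295
Rounded to 4 decimal places: z = 16.5295

Answer: 16.5295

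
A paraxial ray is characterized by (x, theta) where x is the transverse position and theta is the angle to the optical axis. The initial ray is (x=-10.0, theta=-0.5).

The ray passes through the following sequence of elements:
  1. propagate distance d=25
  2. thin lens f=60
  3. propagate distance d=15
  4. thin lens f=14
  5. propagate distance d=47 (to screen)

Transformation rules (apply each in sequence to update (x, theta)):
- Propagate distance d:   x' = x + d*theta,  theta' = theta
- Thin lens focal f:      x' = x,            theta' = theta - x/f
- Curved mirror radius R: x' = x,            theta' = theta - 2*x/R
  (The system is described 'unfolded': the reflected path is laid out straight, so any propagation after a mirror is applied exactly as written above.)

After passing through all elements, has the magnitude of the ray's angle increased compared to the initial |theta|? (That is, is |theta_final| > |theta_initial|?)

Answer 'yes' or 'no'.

Answer: yes

Derivation:
Initial: x=-10.0000 theta=-0.5000
After 1 (propagate distance d=25): x=-22.5000 theta=-0.5000
After 2 (thin lens f=60): x=-22.5000 theta=-0.1250
After 3 (propagate distance d=15): x=-24.3750 theta=-0.1250
After 4 (thin lens f=14): x=-24.3750 theta=181/112 (≈1.6161)
After 5 (propagate distance d=47 (to screen)): x=5777/112 (≈51.5804) theta=181/112 (≈1.6161)
|theta_initial|=0.5000 |theta_final|=181/112 (≈1.6161) -> increased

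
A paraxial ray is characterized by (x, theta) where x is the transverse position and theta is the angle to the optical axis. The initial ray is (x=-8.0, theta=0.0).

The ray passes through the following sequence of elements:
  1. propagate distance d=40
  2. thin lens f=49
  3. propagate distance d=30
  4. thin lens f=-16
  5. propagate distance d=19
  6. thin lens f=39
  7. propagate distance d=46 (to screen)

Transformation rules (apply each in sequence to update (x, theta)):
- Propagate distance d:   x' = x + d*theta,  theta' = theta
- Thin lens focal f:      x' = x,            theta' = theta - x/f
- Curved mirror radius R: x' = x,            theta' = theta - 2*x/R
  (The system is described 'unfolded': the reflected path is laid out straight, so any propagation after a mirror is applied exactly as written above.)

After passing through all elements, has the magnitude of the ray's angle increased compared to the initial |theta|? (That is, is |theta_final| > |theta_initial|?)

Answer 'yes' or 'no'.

Initial: x=-8.0000 theta=0.0000
After 1 (propagate distance d=40): x=-8.0000 theta=0.0000
After 2 (thin lens f=49): x=-8.0000 theta=8/49 (≈0.1633)
After 3 (propagate distance d=30): x=-152/49 (≈-3.1020) theta=8/49 (≈0.1633)
After 4 (thin lens f=-16): x=-152/49 (≈-3.1020) theta=-3/98 (≈-0.0306)
After 5 (propagate distance d=19): x=-361/98 (≈-3.6837) theta=-3/98 (≈-0.0306)
After 6 (thin lens f=39): x=-361/98 (≈-3.6837) theta=122/1911 (≈0.0638)
After 7 (propagate distance d=46 (to screen)): x=-2855/3822 (≈-0.7470) theta=122/1911 (≈0.0638)
|theta_initial|=0.0000 |theta_final|=122/1911 (≈0.0638) -> increased

Answer: yes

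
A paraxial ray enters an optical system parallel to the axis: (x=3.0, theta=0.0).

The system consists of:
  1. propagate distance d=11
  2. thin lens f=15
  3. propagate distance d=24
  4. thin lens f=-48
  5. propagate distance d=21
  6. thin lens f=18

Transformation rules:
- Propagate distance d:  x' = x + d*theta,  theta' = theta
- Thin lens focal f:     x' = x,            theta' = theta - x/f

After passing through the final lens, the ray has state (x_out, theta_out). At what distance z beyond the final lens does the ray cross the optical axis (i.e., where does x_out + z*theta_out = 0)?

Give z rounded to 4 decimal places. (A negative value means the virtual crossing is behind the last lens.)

Initial: x=3.0000 theta=0.0000
After 1 (propagate distance d=11): x=3.0000 theta=0.0000
After 2 (thin lens f=15): x=3.0000 theta=-0.2000
After 3 (propagate distance d=24): x=-1.8000 theta=-0.2000
After 4 (thin lens f=-48): x=-1.8000 theta=-0.2375
After 5 (propagate distance d=21): x=-6.7875 theta=-0.2375
After 6 (thin lens f=18): x=-6.7875 theta=67/480 (≈0.1396)
z_focus = -x_out/theta_out = -(-6.7875)/(67/480) = 3258/67 ≈ 48.6269
Rounded to 4 decimal places: z = 48.6269

Answer: 48.6269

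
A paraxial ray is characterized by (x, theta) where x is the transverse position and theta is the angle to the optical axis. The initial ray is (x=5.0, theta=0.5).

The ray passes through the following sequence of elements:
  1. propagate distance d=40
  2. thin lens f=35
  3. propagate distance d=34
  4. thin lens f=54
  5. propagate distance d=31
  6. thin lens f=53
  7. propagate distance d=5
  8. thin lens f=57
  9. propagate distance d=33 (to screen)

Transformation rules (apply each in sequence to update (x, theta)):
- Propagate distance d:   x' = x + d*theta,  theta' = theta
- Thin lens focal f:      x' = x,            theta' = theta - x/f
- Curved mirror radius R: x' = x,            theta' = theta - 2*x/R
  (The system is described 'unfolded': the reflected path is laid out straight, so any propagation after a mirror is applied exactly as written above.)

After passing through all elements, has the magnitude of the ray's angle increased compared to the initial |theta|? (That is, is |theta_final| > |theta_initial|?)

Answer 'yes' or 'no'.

Initial: x=5.0000 theta=0.5000
After 1 (propagate distance d=40): x=25.0000 theta=0.5000
After 2 (thin lens f=35): x=25.0000 theta=-3/14 (≈-0.2143)
After 3 (propagate distance d=34): x=124/7 (≈17.7143) theta=-3/14 (≈-0.2143)
After 4 (thin lens f=54): x=124/7 (≈17.7143) theta=-205/378 (≈-0.5423)
After 5 (propagate distance d=31): x=341/378 (≈0.9021) theta=-205/378 (≈-0.5423)
After 6 (thin lens f=53): x=341/378 (≈0.9021) theta=-5603/10017 (≈-0.5593)
After 7 (propagate distance d=5): x=-37957/20034 (≈-1.8946) theta=-5603/10017 (≈-0.5593)
After 8 (thin lens f=57): x=-37957/20034 (≈-1.8946) theta=-600785/1141938 (≈-0.5261)
After 9 (propagate distance d=33 (to screen)): x=-3664909/190323 (≈-19.2563) theta=-600785/1141938 (≈-0.5261)
|theta_initial|=0.5000 |theta_final|=600785/1141938 (≈0.5261) -> increased

Answer: yes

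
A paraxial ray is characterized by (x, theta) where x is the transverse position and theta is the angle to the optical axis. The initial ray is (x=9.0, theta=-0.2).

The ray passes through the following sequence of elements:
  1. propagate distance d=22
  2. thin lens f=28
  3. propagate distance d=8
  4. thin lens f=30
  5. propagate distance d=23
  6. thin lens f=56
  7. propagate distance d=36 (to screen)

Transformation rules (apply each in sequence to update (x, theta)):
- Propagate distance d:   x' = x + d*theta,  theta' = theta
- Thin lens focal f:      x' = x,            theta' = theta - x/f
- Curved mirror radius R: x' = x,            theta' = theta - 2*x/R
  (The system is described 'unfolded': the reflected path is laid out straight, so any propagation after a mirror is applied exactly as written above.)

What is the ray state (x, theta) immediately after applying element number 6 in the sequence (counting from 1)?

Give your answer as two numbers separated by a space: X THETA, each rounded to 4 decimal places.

Answer: -7.9852 -0.2779

Derivation:
Initial: x=9.0000 theta=-0.2000
After 1 (propagate distance d=22): x=4.6000 theta=-0.2000
After 2 (thin lens f=28): x=4.6000 theta=-51/140 (≈-0.3643)
After 3 (propagate distance d=8): x=59/35 (≈1.6857) theta=-51/140 (≈-0.3643)
After 4 (thin lens f=30): x=59/35 (≈1.6857) theta=-883/2100 (≈-0.4205)
After 5 (propagate distance d=23): x=-16769/2100 (≈-7.9852) theta=-883/2100 (≈-0.4205)
After 6 (thin lens f=56): x=-16769/2100 (≈-7.9852) theta=-10893/39200 (≈-0.2779)
Rounded to 4 decimal places: x = -7.9852, theta = -0.2779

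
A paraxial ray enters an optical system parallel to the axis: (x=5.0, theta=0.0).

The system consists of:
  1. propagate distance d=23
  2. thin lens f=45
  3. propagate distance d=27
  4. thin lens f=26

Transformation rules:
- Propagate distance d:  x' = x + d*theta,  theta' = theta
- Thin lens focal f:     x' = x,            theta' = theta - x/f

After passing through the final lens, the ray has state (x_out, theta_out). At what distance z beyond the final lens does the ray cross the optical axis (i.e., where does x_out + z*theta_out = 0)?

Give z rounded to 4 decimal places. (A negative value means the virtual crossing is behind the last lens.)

Answer: 10.6364

Derivation:
Initial: x=5.0000 theta=0.0000
After 1 (propagate distance d=23): x=5.0000 theta=0.0000
After 2 (thin lens f=45): x=5.0000 theta=-1/9 (≈-0.1111)
After 3 (propagate distance d=27): x=2.0000 theta=-1/9 (≈-0.1111)
After 4 (thin lens f=26): x=2.0000 theta=-22/117 (≈-0.1880)
z_focus = -x_out/theta_out = -(2.0000)/(-22/117) = 117/11 ≈ 10.6364
Rounded to 4 decimal places: z = 10.6364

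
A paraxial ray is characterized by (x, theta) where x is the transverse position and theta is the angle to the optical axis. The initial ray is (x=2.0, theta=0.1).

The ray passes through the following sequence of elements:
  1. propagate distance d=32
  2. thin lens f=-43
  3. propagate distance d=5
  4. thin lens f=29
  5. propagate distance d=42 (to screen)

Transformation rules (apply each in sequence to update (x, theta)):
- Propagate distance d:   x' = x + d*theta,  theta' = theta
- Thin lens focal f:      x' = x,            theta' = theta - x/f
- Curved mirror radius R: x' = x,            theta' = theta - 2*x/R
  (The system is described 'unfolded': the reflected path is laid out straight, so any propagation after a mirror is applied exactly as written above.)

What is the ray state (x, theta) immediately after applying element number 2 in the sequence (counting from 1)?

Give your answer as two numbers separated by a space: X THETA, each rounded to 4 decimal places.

Initial: x=2.0000 theta=0.1000
After 1 (propagate distance d=32): x=5.2000 theta=0.1000
After 2 (thin lens f=-43): x=5.2000 theta=19/86 (≈0.2209)
Rounded to 4 decimal places: x = 5.2000, theta = 0.2209

Answer: 5.2000 0.2209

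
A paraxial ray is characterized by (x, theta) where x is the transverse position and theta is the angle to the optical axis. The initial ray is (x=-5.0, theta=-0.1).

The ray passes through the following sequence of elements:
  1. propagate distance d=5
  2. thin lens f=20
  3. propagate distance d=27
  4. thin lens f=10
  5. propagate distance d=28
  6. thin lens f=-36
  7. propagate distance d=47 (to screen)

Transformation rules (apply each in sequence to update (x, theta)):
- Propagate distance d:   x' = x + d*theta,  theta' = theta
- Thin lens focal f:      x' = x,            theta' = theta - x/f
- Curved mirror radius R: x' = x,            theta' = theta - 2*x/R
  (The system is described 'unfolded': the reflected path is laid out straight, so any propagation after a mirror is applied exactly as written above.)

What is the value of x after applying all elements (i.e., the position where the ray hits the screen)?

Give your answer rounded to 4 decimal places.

Answer: 26.3810

Derivation:
Initial: x=-5.0000 theta=-0.1000
After 1 (propagate distance d=5): x=-5.5000 theta=-0.1000
After 2 (thin lens f=20): x=-5.5000 theta=0.1750
After 3 (propagate distance d=27): x=-0.7750 theta=0.1750
After 4 (thin lens f=10): x=-0.7750 theta=0.2525
After 5 (propagate distance d=28): x=6.2950 theta=0.2525
After 6 (thin lens f=-36): x=6.2950 theta=3077/7200 (≈0.4274)
After 7 (propagate distance d=47 (to screen)): x=189943/7200 (≈26.3810) theta=3077/7200 (≈0.4274)
Rounded to 4 decimal places: x = 26.3810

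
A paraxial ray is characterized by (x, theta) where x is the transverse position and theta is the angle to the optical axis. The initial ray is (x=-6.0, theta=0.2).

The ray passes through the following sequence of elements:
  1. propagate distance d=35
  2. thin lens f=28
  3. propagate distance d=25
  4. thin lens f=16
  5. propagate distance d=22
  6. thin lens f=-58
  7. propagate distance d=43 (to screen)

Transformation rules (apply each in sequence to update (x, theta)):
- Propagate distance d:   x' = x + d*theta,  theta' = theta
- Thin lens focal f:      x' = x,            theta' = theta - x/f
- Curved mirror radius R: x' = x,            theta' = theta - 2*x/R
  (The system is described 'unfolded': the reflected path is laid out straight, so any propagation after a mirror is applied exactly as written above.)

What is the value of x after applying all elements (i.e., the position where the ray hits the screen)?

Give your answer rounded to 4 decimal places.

Initial: x=-6.0000 theta=0.2000
After 1 (propagate distance d=35): x=1.0000 theta=0.2000
After 2 (thin lens f=28): x=1.0000 theta=23/140 (≈0.1643)
After 3 (propagate distance d=25): x=143/28 (≈5.1071) theta=23/140 (≈0.1643)
After 4 (thin lens f=16): x=143/28 (≈5.1071) theta=-347/2240 (≈-0.1549)
After 5 (propagate distance d=22): x=1903/1120 (≈1.6991) theta=-347/2240 (≈-0.1549)
After 6 (thin lens f=-58): x=1903/1120 (≈1.6991) theta=-51/406 (≈-0.1256)
After 7 (propagate distance d=43 (to screen)): x=-17179/4640 (≈-3.7024) theta=-51/406 (≈-0.1256)
Rounded to 4 decimal places: x = -3.7024

Answer: -3.7024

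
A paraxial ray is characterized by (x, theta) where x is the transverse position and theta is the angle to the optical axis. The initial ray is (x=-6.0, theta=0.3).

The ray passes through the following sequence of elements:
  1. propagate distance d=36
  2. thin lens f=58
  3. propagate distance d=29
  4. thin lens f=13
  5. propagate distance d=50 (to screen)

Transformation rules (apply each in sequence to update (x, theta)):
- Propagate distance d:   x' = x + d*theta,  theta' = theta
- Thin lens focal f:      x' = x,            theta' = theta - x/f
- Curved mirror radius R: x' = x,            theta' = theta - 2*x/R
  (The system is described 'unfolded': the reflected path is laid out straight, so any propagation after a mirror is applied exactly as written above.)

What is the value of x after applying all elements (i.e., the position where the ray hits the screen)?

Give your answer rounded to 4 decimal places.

Initial: x=-6.0000 theta=0.3000
After 1 (propagate distance d=36): x=4.8000 theta=0.3000
After 2 (thin lens f=58): x=4.8000 theta=63/290 (≈0.2172)
After 3 (propagate distance d=29): x=11.1000 theta=63/290 (≈0.2172)
After 4 (thin lens f=13): x=11.1000 theta=-240/377 (≈-0.6366)
After 5 (propagate distance d=50 (to screen)): x=-78153/3770 (≈-20.7302) theta=-240/377 (≈-0.6366)
Rounded to 4 decimal places: x = -20.7302

Answer: -20.7302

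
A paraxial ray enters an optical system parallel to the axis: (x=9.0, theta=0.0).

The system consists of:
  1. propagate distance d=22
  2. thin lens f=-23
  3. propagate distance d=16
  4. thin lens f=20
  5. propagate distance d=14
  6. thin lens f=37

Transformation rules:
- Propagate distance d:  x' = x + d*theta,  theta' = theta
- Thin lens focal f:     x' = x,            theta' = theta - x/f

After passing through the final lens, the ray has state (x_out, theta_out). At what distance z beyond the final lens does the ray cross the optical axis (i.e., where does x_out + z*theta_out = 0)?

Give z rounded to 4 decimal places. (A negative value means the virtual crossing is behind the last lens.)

Answer: 15.6270

Derivation:
Initial: x=9.0000 theta=0.0000
After 1 (propagate distance d=22): x=9.0000 theta=0.0000
After 2 (thin lens f=-23): x=9.0000 theta=9/23 (≈0.3913)
After 3 (propagate distance d=16): x=351/23 (≈15.2609) theta=9/23 (≈0.3913)
After 4 (thin lens f=20): x=351/23 (≈15.2609) theta=-171/460 (≈-0.3717)
After 5 (propagate distance d=14): x=2313/230 (≈10.0565) theta=-171/460 (≈-0.3717)
After 6 (thin lens f=37): x=2313/230 (≈10.0565) theta=-10953/17020 (≈-0.6435)
z_focus = -x_out/theta_out = -(2313/230)/(-10953/17020) = 19018/1217 ≈ 15.6270
Rounded to 4 decimal places: z = 15.6270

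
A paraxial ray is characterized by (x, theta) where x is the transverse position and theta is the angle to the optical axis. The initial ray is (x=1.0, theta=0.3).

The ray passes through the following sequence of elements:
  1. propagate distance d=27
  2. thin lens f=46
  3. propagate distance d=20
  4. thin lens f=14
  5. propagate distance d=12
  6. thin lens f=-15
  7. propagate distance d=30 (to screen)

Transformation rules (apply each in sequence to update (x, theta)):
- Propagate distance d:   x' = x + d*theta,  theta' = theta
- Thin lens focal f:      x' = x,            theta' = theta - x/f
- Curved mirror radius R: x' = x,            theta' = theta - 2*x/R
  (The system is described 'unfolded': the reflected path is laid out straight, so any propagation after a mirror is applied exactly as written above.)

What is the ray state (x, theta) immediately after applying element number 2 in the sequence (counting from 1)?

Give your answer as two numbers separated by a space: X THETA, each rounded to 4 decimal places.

Answer: 9.1000 0.1022

Derivation:
Initial: x=1.0000 theta=0.3000
After 1 (propagate distance d=27): x=9.1000 theta=0.3000
After 2 (thin lens f=46): x=9.1000 theta=47/460 (≈0.1022)
Rounded to 4 decimal places: x = 9.1000, theta = 0.1022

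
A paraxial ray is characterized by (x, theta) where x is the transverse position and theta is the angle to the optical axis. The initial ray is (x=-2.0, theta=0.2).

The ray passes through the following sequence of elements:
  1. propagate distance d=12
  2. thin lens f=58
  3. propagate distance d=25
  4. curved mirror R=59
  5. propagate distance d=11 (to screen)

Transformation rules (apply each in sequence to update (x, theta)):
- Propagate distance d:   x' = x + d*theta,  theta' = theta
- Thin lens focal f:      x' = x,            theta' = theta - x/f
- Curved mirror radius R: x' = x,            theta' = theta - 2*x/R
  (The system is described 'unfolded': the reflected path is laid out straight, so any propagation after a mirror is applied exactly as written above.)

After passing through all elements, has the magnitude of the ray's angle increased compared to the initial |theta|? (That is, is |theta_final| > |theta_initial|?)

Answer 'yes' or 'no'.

Answer: no

Derivation:
Initial: x=-2.0000 theta=0.2000
After 1 (propagate distance d=12): x=0.4000 theta=0.2000
After 2 (thin lens f=58): x=0.4000 theta=28/145 (≈0.1931)
After 3 (propagate distance d=25): x=758/145 (≈5.2276) theta=28/145 (≈0.1931)
After 4 (curved mirror R=59): x=758/145 (≈5.2276) theta=136/8555 (≈0.0159)
After 5 (propagate distance d=11 (to screen)): x=46218/8555 (≈5.4025) theta=136/8555 (≈0.0159)
|theta_initial|=0.2000 |theta_final|=136/8555 (≈0.0159) -> not increased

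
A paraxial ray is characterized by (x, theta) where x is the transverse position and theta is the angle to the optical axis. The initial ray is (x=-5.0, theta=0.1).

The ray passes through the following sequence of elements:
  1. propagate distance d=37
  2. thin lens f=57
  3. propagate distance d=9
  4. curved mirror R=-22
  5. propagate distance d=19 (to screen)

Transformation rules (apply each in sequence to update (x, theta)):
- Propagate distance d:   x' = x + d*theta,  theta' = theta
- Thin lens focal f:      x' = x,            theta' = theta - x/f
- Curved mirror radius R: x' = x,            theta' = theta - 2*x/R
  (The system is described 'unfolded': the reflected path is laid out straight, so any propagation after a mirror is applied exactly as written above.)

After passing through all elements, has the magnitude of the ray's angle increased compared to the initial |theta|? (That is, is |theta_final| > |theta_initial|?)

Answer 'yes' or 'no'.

Answer: yes

Derivation:
Initial: x=-5.0000 theta=0.1000
After 1 (propagate distance d=37): x=-1.3000 theta=0.1000
After 2 (thin lens f=57): x=-1.3000 theta=7/57 (≈0.1228)
After 3 (propagate distance d=9): x=-37/190 (≈-0.1947) theta=7/57 (≈0.1228)
After 4 (curved mirror R=-22): x=-37/190 (≈-0.1947) theta=659/6270 (≈0.1051)
After 5 (propagate distance d=19 (to screen)): x=1130/627 (≈1.8022) theta=659/6270 (≈0.1051)
|theta_initial|=0.1000 |theta_final|=659/6270 (≈0.1051) -> increased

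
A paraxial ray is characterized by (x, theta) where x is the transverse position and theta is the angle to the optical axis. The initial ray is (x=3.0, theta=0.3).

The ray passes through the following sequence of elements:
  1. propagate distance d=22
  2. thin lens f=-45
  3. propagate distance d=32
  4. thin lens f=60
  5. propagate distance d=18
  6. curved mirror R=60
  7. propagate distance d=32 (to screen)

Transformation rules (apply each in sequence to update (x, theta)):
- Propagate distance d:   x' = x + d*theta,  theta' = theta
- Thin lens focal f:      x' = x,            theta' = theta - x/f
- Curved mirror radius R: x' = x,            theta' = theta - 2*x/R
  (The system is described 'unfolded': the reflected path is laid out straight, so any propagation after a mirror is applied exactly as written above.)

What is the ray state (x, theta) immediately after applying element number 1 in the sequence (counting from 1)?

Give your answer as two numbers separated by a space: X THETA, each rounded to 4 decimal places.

Initial: x=3.0000 theta=0.3000
After 1 (propagate distance d=22): x=9.6000 theta=0.3000
Rounded to 4 decimal places: x = 9.6000, theta = 0.3000

Answer: 9.6000 0.3000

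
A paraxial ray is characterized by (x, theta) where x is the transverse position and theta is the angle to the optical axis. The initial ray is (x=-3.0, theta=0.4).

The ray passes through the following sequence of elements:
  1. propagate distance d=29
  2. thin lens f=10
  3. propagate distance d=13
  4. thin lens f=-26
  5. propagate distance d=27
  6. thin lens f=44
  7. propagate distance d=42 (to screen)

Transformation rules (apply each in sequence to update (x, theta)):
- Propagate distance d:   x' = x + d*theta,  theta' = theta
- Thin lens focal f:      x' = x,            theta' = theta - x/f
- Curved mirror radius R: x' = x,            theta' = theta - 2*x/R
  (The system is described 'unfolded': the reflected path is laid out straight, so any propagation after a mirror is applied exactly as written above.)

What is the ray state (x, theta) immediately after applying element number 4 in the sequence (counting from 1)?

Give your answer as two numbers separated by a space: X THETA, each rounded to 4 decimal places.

Answer: 2.6200 -0.3592

Derivation:
Initial: x=-3.0000 theta=0.4000
After 1 (propagate distance d=29): x=8.6000 theta=0.4000
After 2 (thin lens f=10): x=8.6000 theta=-0.4600
After 3 (propagate distance d=13): x=2.6200 theta=-0.4600
After 4 (thin lens f=-26): x=2.6200 theta=-467/1300 (≈-0.3592)
Rounded to 4 decimal places: x = 2.6200, theta = -0.3592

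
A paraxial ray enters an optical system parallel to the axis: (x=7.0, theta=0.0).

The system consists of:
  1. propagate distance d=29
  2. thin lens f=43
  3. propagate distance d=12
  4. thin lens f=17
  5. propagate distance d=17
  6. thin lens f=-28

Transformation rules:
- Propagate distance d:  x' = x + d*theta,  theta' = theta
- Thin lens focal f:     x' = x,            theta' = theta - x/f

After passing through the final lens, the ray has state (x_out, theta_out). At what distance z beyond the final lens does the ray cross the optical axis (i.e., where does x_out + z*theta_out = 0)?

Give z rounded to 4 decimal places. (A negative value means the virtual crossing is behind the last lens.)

Answer: -4.9553

Derivation:
Initial: x=7.0000 theta=0.0000
After 1 (propagate distance d=29): x=7.0000 theta=0.0000
After 2 (thin lens f=43): x=7.0000 theta=-7/43 (≈-0.1628)
After 3 (propagate distance d=12): x=217/43 (≈5.0465) theta=-7/43 (≈-0.1628)
After 4 (thin lens f=17): x=217/43 (≈5.0465) theta=-336/731 (≈-0.4596)
After 5 (propagate distance d=17): x=-119/43 (≈-2.7674) theta=-336/731 (≈-0.4596)
After 6 (thin lens f=-28): x=-119/43 (≈-2.7674) theta=-1633/2924 (≈-0.5585)
z_focus = -x_out/theta_out = -(-119/43)/(-1633/2924) = -8092/1633 ≈ -4.9553
Rounded to 4 decimal places: z = -4.9553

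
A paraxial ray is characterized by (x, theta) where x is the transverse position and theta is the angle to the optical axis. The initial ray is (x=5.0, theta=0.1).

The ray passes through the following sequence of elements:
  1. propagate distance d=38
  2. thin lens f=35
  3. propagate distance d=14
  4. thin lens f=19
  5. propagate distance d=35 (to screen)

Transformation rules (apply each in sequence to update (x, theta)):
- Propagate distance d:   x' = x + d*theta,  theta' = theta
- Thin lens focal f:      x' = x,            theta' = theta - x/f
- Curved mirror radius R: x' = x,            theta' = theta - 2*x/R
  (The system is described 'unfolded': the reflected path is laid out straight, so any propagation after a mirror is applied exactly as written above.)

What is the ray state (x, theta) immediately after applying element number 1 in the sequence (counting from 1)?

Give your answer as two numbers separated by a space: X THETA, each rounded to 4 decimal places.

Initial: x=5.0000 theta=0.1000
After 1 (propagate distance d=38): x=8.8000 theta=0.1000
Rounded to 4 decimal places: x = 8.8000, theta = 0.1000

Answer: 8.8000 0.1000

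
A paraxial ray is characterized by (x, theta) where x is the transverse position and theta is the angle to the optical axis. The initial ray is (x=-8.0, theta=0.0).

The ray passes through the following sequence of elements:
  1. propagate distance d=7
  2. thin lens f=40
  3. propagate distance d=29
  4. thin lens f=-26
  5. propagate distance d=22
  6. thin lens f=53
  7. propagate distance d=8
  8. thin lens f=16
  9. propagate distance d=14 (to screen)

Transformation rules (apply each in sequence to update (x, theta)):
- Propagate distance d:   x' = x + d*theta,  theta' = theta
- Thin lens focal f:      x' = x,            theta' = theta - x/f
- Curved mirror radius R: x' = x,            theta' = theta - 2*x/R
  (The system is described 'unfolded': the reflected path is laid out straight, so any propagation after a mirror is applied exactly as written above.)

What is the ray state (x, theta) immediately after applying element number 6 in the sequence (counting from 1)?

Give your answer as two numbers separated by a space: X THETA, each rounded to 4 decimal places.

Initial: x=-8.0000 theta=0.0000
After 1 (propagate distance d=7): x=-8.0000 theta=0.0000
After 2 (thin lens f=40): x=-8.0000 theta=0.2000
After 3 (propagate distance d=29): x=-2.2000 theta=0.2000
After 4 (thin lens f=-26): x=-2.2000 theta=3/26 (≈0.1154)
After 5 (propagate distance d=22): x=22/65 (≈0.3385) theta=3/26 (≈0.1154)
After 6 (thin lens f=53): x=22/65 (≈0.3385) theta=751/6890 (≈0.1090)
Rounded to 4 decimal places: x = 0.3385, theta = 0.1090

Answer: 0.3385 0.1090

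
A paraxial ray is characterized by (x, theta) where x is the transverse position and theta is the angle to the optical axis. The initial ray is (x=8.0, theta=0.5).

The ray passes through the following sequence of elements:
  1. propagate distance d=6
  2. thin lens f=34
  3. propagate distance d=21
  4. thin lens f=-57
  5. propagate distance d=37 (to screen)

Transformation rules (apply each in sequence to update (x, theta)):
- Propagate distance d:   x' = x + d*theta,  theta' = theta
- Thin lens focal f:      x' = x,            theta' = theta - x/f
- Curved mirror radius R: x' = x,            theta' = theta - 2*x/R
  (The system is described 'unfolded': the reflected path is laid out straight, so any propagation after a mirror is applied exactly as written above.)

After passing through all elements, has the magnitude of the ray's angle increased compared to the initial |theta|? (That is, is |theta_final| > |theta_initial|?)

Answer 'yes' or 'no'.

Initial: x=8.0000 theta=0.5000
After 1 (propagate distance d=6): x=11.0000 theta=0.5000
After 2 (thin lens f=34): x=11.0000 theta=3/17 (≈0.1765)
After 3 (propagate distance d=21): x=250/17 (≈14.7059) theta=3/17 (≈0.1765)
After 4 (thin lens f=-57): x=250/17 (≈14.7059) theta=421/969 (≈0.4345)
After 5 (propagate distance d=37 (to screen)): x=29827/969 (≈30.7812) theta=421/969 (≈0.4345)
|theta_initial|=0.5000 |theta_final|=421/969 (≈0.4345) -> not increased

Answer: no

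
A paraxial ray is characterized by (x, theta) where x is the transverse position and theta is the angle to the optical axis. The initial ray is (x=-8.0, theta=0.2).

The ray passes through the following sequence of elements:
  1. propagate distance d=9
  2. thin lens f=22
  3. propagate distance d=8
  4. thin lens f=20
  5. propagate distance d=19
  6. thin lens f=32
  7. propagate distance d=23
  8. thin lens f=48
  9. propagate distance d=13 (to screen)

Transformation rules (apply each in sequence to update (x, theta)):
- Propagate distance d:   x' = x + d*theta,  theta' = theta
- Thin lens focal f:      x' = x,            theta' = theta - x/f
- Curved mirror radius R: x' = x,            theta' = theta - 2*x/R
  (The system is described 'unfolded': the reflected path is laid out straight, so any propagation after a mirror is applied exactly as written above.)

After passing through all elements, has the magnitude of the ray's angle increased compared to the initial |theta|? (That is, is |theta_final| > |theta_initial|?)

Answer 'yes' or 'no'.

Answer: no

Derivation:
Initial: x=-8.0000 theta=0.2000
After 1 (propagate distance d=9): x=-6.2000 theta=0.2000
After 2 (thin lens f=22): x=-6.2000 theta=53/110 (≈0.4818)
After 3 (propagate distance d=8): x=-129/55 (≈-2.3455) theta=53/110 (≈0.4818)
After 4 (thin lens f=20): x=-129/55 (≈-2.3455) theta=659/1100 (≈0.5991)
After 5 (propagate distance d=19): x=9941/1100 (≈9.0373) theta=659/1100 (≈0.5991)
After 6 (thin lens f=32): x=9941/1100 (≈9.0373) theta=11147/35200 (≈0.3167)
After 7 (propagate distance d=23): x=574493/35200 (≈16.3208) theta=11147/35200 (≈0.3167)
After 8 (thin lens f=48): x=574493/35200 (≈16.3208) theta=-39437/1689600 (≈-0.0233)
After 9 (propagate distance d=13 (to screen)): x=27062983/1689600 (≈16.0174) theta=-39437/1689600 (≈-0.0233)
|theta_initial|=0.2000 |theta_final|=39437/1689600 (≈0.0233) -> not increased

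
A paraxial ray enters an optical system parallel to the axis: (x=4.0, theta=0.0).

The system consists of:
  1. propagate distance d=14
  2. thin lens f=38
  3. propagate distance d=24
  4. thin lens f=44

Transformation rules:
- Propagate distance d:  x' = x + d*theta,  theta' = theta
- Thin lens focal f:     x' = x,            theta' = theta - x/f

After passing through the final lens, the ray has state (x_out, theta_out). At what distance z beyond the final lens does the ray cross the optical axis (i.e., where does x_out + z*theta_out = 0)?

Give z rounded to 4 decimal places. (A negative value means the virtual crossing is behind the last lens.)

Initial: x=4.0000 theta=0.0000
After 1 (propagate distance d=14): x=4.0000 theta=0.0000
After 2 (thin lens f=38): x=4.0000 theta=-2/19 (≈-0.1053)
After 3 (propagate distance d=24): x=28/19 (≈1.4737) theta=-2/19 (≈-0.1053)
After 4 (thin lens f=44): x=28/19 (≈1.4737) theta=-29/209 (≈-0.1388)
z_focus = -x_out/theta_out = -(28/19)/(-29/209) = 308/29 ≈ 10.6207
Rounded to 4 decimal places: z = 10.6207

Answer: 10.6207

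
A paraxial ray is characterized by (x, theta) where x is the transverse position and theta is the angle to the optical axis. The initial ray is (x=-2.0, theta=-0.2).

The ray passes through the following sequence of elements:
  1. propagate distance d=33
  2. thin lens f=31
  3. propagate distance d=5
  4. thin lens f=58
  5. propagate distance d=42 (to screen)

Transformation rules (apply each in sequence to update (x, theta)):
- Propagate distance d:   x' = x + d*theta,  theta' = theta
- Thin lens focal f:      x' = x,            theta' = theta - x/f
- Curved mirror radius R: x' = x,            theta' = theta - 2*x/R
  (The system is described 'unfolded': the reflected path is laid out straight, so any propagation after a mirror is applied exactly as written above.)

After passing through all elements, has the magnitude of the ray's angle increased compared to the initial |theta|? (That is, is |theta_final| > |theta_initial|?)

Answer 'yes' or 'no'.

Initial: x=-2.0000 theta=-0.2000
After 1 (propagate distance d=33): x=-8.6000 theta=-0.2000
After 2 (thin lens f=31): x=-8.6000 theta=12/155 (≈0.0774)
After 3 (propagate distance d=5): x=-1273/155 (≈-8.2129) theta=12/155 (≈0.0774)
After 4 (thin lens f=58): x=-1273/155 (≈-8.2129) theta=1969/8990 (≈0.2190)
After 5 (propagate distance d=42 (to screen)): x=4432/4495 (≈0.9860) theta=1969/8990 (≈0.2190)
|theta_initial|=0.2000 |theta_final|=1969/8990 (≈0.2190) -> increased

Answer: yes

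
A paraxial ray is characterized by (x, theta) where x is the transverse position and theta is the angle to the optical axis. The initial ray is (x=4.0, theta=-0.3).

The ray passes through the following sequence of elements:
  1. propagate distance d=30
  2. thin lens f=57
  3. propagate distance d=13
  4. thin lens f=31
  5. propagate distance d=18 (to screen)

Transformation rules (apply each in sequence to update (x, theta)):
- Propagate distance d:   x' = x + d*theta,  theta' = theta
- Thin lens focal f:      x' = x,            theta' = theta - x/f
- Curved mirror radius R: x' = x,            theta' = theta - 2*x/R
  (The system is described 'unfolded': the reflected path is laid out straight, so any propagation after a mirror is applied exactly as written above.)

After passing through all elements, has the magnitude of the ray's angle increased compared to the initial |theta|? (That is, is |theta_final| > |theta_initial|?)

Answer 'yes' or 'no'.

Answer: no

Derivation:
Initial: x=4.0000 theta=-0.3000
After 1 (propagate distance d=30): x=-5.0000 theta=-0.3000
After 2 (thin lens f=57): x=-5.0000 theta=-121/570 (≈-0.2123)
After 3 (propagate distance d=13): x=-4423/570 (≈-7.7596) theta=-121/570 (≈-0.2123)
After 4 (thin lens f=31): x=-4423/570 (≈-7.7596) theta=112/2945 (≈0.0380)
After 5 (propagate distance d=18 (to screen)): x=-125017/17670 (≈-7.0751) theta=112/2945 (≈0.0380)
|theta_initial|=0.3000 |theta_final|=112/2945 (≈0.0380) -> not increased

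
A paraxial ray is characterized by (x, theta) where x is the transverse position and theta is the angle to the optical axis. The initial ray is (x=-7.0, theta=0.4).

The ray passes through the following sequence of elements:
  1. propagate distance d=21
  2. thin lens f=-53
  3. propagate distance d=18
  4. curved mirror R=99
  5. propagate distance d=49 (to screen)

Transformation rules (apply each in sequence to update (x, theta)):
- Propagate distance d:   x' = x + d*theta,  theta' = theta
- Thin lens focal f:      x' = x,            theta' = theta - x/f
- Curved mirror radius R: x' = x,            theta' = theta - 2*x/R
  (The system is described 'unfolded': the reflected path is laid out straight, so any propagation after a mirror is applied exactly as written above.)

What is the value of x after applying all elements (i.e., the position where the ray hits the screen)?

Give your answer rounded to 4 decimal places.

Initial: x=-7.0000 theta=0.4000
After 1 (propagate distance d=21): x=1.4000 theta=0.4000
After 2 (thin lens f=-53): x=1.4000 theta=113/265 (≈0.4264)
After 3 (propagate distance d=18): x=481/53 (≈9.0755) theta=113/265 (≈0.4264)
After 4 (curved mirror R=99): x=481/53 (≈9.0755) theta=6377/26235 (≈0.2431)
After 5 (propagate distance d=49 (to screen)): x=550568/26235 (≈20.9860) theta=6377/26235 (≈0.2431)
Rounded to 4 decimal places: x = 20.9860

Answer: 20.9860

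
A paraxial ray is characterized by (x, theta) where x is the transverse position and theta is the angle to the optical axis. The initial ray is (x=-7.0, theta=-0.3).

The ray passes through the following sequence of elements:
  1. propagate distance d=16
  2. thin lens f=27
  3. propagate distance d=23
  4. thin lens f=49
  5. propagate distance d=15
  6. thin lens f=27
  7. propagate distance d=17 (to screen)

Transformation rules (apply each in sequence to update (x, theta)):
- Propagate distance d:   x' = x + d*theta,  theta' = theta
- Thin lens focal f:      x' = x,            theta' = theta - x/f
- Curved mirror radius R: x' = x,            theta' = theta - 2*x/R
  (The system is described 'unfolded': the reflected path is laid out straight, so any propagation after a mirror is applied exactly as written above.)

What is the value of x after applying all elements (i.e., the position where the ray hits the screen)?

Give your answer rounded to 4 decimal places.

Initial: x=-7.0000 theta=-0.3000
After 1 (propagate distance d=16): x=-11.8000 theta=-0.3000
After 2 (thin lens f=27): x=-11.8000 theta=37/270 (≈0.1370)
After 3 (propagate distance d=23): x=-467/54 (≈-8.6481) theta=37/270 (≈0.1370)
After 4 (thin lens f=49): x=-467/54 (≈-8.6481) theta=2074/6615 (≈0.3135)
After 5 (propagate distance d=15): x=-10439/2646 (≈-3.9452) theta=2074/6615 (≈0.3135)
After 6 (thin lens f=27): x=-10439/2646 (≈-3.9452) theta=164191/357210 (≈0.4596)
After 7 (propagate distance d=17 (to screen)): x=98713/25515 (≈3.8688) theta=164191/357210 (≈0.4596)
Rounded to 4 decimal places: x = 3.8688

Answer: 3.8688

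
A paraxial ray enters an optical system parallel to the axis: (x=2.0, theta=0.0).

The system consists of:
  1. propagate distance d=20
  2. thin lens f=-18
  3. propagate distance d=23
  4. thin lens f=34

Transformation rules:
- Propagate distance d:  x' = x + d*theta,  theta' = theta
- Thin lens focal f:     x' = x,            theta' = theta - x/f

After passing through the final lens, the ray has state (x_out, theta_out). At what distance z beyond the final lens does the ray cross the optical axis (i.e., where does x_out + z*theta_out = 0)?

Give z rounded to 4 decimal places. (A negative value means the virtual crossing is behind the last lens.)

Initial: x=2.0000 theta=0.0000
After 1 (propagate distance d=20): x=2.0000 theta=0.0000
After 2 (thin lens f=-18): x=2.0000 theta=1/9 (≈0.1111)
After 3 (propagate distance d=23): x=41/9 (≈4.5556) theta=1/9 (≈0.1111)
After 4 (thin lens f=34): x=41/9 (≈4.5556) theta=-7/306 (≈-0.0229)
z_focus = -x_out/theta_out = -(41/9)/(-7/306) = 1394/7 ≈ 199.1429
Rounded to 4 decimal places: z = 199.1429

Answer: 199.1429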